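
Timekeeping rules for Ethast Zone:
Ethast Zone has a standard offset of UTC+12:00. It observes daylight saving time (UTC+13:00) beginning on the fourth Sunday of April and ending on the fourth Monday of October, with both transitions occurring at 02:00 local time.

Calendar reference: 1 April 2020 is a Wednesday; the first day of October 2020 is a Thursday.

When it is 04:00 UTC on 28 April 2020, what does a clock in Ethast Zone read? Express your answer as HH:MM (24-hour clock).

1 April 2020 is a Wednesday, so the first Sunday is April 5 and the fourth is April 26.
1 October 2020 is a Thursday, so the first Monday is October 5 and the fourth is October 26.
At the standard offset (UTC+12:00), 04:00 UTC + 12h = 16:00 Ethast Zone standard time.
Daylight saving runs 26 April – 26 October; the standard-time date in Ethast Zone, 28 April 2020, is inside that window, so Ethast Zone is at UTC+13:00.
04:00 UTC + 13h = 17:00 local.

17:00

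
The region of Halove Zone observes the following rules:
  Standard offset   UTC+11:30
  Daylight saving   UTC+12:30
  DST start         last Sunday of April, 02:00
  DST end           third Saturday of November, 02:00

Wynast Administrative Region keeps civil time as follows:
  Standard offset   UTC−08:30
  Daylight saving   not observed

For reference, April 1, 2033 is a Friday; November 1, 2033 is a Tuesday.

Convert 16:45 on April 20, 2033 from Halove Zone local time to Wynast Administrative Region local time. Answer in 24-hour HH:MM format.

20:45

1 April 2033 is a Friday, so Sundays fall on 3, 10, 17, 24; the last is April 24.
1 November 2033 is a Tuesday, so the first Saturday is November 5 and the third is November 19.
April 20, 2033 is outside the daylight-saving period (24 April – 19 November), so Halove Zone is on standard time, UTC+11:30.
16:45 Halove Zone − 11h30m = 05:15 UTC.
Wynast Administrative Region stays on UTC−08:30 all year.
05:15 UTC − 8h30m = 20:45 Wynast Administrative Region (rolling into the previous day, 19 April 2033).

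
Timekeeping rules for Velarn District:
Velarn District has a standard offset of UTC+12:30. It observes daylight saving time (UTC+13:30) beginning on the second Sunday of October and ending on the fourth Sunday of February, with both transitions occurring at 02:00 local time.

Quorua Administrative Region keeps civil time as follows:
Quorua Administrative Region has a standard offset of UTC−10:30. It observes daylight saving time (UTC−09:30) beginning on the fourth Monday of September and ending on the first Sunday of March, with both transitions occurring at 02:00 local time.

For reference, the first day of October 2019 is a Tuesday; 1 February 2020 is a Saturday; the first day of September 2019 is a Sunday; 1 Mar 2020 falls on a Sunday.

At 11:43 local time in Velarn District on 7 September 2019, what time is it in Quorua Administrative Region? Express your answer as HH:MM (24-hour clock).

12:43

1 October 2019 is a Tuesday, so the first Sunday is October 6 and the second is October 13.
1 February 2020 is a Saturday, so the first Sunday is February 2 and the fourth is February 23.
7 September 2019 is outside the daylight-saving period (13 October 2019 – 23 February 2020), so Velarn District is on standard time, UTC+12:30.
11:43 Velarn District − 12h30m = 23:13 UTC (rolling into the previous day, 6 September 2019).
1 September 2019 is a Sunday, so the first Monday is September 2 and the fourth is September 23.
1 March 2020 is a Sunday, so the first Sunday is March 1.
At the standard offset (UTC−10:30), 23:13 UTC − 10h30m = 12:43 Quorua Administrative Region standard time.
The standard-time date in Quorua Administrative Region, 6 September 2019, is outside the daylight-saving period (23 September 2019 – 1 March 2020), so Quorua Administrative Region is on standard time, UTC−10:30.
23:13 UTC − 10h30m = 12:43 Quorua Administrative Region.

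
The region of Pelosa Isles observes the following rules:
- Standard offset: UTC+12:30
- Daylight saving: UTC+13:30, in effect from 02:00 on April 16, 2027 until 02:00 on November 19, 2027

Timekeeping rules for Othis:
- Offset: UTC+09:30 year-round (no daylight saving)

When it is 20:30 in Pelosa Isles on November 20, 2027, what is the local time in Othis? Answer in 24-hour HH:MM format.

November 20, 2027 is outside the daylight-saving period (16 April – 19 November), so Pelosa Isles is on standard time, UTC+12:30.
20:30 Pelosa Isles − 12h30m = 08:00 UTC.
Othis stays on UTC+09:30 all year.
08:00 UTC + 9h30m = 17:30 Othis.

17:30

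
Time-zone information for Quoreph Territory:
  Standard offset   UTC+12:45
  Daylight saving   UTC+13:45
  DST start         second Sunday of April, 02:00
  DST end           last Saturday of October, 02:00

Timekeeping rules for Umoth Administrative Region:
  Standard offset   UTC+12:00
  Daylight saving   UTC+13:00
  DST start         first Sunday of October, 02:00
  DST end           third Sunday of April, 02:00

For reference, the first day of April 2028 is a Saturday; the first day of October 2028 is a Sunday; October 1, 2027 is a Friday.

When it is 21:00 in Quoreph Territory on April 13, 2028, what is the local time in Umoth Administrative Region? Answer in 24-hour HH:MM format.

1 April 2028 is a Saturday, so the first Sunday is April 2 and the second is April 9.
1 October 2028 is a Sunday, so Saturdays fall on 7, 14, 21, 28; the last is October 28.
April 13, 2028 lies within the daylight-saving period (9 April – 28 October), so Quoreph Territory is on daylight time, UTC+13:45.
21:00 Quoreph Territory − 13h45m = 07:15 UTC.
1 October 2027 is a Friday, so the first Sunday is October 3.
1 April 2028 is a Saturday, so the first Sunday is April 2 and the third is April 16.
At the standard offset (UTC+12:00), 07:15 UTC + 12h = 19:15 Umoth Administrative Region standard time.
The standard-time date in Umoth Administrative Region, April 13, 2028, falls between 3 October 2027 and 16 April 2028, so daylight saving is in effect and Umoth Administrative Region is at UTC+13:00.
07:15 UTC + 13h = 20:15 Umoth Administrative Region.

20:15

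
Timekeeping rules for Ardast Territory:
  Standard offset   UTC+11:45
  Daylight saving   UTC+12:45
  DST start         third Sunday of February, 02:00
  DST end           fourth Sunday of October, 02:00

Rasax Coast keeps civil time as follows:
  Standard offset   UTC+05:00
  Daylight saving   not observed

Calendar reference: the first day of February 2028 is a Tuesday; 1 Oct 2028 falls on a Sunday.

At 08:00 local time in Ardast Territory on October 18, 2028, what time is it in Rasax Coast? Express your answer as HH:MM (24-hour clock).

1 February 2028 is a Tuesday, so the first Sunday is February 6 and the third is February 20.
1 October 2028 is a Sunday, so the first Sunday is October 1 and the fourth is October 22.
October 18, 2028 falls between 20 February and 22 October, so daylight saving is in effect and Ardast Territory is at UTC+12:45.
08:00 Ardast Territory − 12h45m = 19:15 UTC (rolling into the previous day, 17 October 2028).
Rasax Coast stays on UTC+05:00 all year.
19:15 UTC + 5h = 00:15 Rasax Coast (rolling into the next day, 18 October 2028).

00:15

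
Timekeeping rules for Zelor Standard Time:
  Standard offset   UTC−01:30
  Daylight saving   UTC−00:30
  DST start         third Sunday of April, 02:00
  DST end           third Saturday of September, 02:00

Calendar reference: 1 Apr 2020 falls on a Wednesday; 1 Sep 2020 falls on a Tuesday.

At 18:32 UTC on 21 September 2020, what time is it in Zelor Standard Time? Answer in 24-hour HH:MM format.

1 April 2020 is a Wednesday, so the first Sunday is April 5 and the third is April 19.
1 September 2020 is a Tuesday, so the first Saturday is September 5 and the third is September 19.
At the standard offset (UTC−01:30), 18:32 UTC − 1h30m = 17:02 Zelor Standard Time standard time.
Daylight saving runs 19 April – 19 September; the standard-time date in Zelor Standard Time, 21 September 2020, is outside that window, so Zelor Standard Time is on standard time at UTC−01:30.
18:32 UTC − 1h30m = 17:02 local.

17:02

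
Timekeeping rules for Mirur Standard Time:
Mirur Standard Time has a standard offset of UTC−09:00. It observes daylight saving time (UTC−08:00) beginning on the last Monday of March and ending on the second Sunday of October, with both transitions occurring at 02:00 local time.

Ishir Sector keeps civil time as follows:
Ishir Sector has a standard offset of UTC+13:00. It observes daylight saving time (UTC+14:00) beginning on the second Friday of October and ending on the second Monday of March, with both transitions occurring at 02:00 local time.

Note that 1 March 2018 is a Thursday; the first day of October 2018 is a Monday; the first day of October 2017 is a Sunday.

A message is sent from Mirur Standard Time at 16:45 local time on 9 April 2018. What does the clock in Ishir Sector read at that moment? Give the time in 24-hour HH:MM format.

13:45

1 March 2018 is a Thursday, so Mondays fall on 5, 12, 19, 26; the last is March 26.
1 October 2018 is a Monday, so the first Sunday is October 7 and the second is October 14.
9 April 2018 lies within the daylight-saving period (26 March – 14 October), so Mirur Standard Time is on daylight time, UTC−08:00.
16:45 Mirur Standard Time + 8h = 00:45 UTC (rolling into the next day, 10 April 2018).
1 October 2017 is a Sunday, so the first Friday is October 6 and the second is October 13.
1 March 2018 is a Thursday, so the first Monday is March 5 and the second is March 12.
At the standard offset (UTC+13:00), 00:45 UTC + 13h = 13:45 Ishir Sector standard time.
Daylight saving runs 13 October 2017 – 12 March 2018; the standard-time date in Ishir Sector, 10 April 2018, is outside that window, so Ishir Sector is on standard time at UTC+13:00.
00:45 UTC + 13h = 13:45 Ishir Sector.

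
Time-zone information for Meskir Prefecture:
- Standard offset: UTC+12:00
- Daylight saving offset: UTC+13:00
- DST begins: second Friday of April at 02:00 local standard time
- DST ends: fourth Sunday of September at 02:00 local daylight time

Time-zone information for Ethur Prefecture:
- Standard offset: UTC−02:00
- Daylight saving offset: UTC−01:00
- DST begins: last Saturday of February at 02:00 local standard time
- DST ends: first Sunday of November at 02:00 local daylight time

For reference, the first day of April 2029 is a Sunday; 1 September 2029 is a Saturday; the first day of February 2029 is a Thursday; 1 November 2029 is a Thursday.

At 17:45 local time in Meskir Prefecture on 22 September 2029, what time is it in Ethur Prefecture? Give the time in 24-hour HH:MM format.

1 April 2029 is a Sunday, so the first Friday is April 6 and the second is April 13.
1 September 2029 is a Saturday, so the first Sunday is September 2 and the fourth is September 23.
Daylight saving runs 13 April – 23 September; 22 September 2029 is inside that window, so Meskir Prefecture is at UTC+13:00.
17:45 Meskir Prefecture − 13h = 04:45 UTC.
1 February 2029 is a Thursday, so Saturdays fall on 3, 10, 17, 24; the last is February 24.
1 November 2029 is a Thursday, so the first Sunday is November 4.
At the standard offset (UTC−02:00), 04:45 UTC − 2h = 02:45 Ethur Prefecture standard time.
Daylight saving runs 24 February – 4 November; the standard-time date in Ethur Prefecture, 22 September 2029, is inside that window, so Ethur Prefecture is at UTC−01:00.
04:45 UTC − 1h = 03:45 Ethur Prefecture.

03:45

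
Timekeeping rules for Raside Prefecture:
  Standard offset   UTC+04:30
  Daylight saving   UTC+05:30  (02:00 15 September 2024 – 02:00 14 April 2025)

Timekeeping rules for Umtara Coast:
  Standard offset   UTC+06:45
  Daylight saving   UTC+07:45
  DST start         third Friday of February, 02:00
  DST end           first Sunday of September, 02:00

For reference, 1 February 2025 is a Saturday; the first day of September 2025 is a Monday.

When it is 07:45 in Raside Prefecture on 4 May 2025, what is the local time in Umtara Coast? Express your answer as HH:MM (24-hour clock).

11:00

4 May 2025 does not fall between 15 September 2024 and 14 April 2025, so daylight saving is not in effect and Raside Prefecture is at UTC+04:30.
07:45 Raside Prefecture − 4h30m = 03:15 UTC.
1 February 2025 is a Saturday, so the first Friday is February 7 and the third is February 21.
1 September 2025 is a Monday, so the first Sunday is September 7.
At the standard offset (UTC+06:45), 03:15 UTC + 6h45m = 10:00 Umtara Coast standard time.
Daylight saving runs 21 February – 7 September; the standard-time date in Umtara Coast, 4 May 2025, is inside that window, so Umtara Coast is at UTC+07:45.
03:15 UTC + 7h45m = 11:00 Umtara Coast.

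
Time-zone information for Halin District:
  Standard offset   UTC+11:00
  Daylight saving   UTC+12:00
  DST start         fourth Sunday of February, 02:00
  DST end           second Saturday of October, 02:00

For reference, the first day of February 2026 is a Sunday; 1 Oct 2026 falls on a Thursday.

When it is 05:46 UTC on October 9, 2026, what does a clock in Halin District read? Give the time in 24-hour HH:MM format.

1 February 2026 is a Sunday, so the first Sunday is February 1 and the fourth is February 22.
1 October 2026 is a Thursday, so the first Saturday is October 3 and the second is October 10.
At the standard offset (UTC+11:00), 05:46 UTC + 11h = 16:46 Halin District standard time.
The standard-time date in Halin District, October 9, 2026, lies within the daylight-saving period (22 February – 10 October), so Halin District is on daylight time, UTC+12:00.
05:46 UTC + 12h = 17:46 local.

17:46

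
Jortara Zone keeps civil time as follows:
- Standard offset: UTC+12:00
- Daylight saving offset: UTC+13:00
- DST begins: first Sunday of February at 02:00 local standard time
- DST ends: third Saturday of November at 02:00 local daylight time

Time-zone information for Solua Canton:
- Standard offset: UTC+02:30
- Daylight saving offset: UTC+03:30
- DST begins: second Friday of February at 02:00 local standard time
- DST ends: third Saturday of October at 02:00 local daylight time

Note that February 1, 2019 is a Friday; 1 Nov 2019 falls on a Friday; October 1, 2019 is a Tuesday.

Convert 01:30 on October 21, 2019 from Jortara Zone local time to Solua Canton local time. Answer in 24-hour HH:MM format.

1 February 2019 is a Friday, so the first Sunday is February 3.
1 November 2019 is a Friday, so the first Saturday is November 2 and the third is November 16.
October 21, 2019 lies within the daylight-saving period (3 February – 16 November), so Jortara Zone is on daylight time, UTC+13:00.
01:30 Jortara Zone − 13h = 12:30 UTC (rolling into the previous day, 20 October 2019).
1 February 2019 is a Friday, so the first Friday is February 1 and the second is February 8.
1 October 2019 is a Tuesday, so the first Saturday is October 5 and the third is October 19.
At the standard offset (UTC+02:30), 12:30 UTC + 2h30m = 15:00 Solua Canton standard time.
Daylight saving runs 8 February – 19 October; the standard-time date in Solua Canton, October 20, 2019, is outside that window, so Solua Canton is on standard time at UTC+02:30.
12:30 UTC + 2h30m = 15:00 Solua Canton.

15:00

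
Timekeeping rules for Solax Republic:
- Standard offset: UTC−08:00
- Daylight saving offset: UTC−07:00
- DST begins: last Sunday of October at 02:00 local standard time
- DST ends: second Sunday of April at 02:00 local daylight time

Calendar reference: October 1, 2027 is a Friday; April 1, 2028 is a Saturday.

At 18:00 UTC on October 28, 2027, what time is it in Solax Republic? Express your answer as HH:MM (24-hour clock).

1 October 2027 is a Friday, so Sundays fall on 3, 10, 17, 24, 31; the last is October 31.
1 April 2028 is a Saturday, so the first Sunday is April 2 and the second is April 9.
At the standard offset (UTC−08:00), 18:00 UTC − 8h = 10:00 Solax Republic standard time.
The standard-time date in Solax Republic, October 28, 2027, is outside the daylight-saving period (31 October 2027 – 9 April 2028), so Solax Republic is on standard time, UTC−08:00.
18:00 UTC − 8h = 10:00 local.

10:00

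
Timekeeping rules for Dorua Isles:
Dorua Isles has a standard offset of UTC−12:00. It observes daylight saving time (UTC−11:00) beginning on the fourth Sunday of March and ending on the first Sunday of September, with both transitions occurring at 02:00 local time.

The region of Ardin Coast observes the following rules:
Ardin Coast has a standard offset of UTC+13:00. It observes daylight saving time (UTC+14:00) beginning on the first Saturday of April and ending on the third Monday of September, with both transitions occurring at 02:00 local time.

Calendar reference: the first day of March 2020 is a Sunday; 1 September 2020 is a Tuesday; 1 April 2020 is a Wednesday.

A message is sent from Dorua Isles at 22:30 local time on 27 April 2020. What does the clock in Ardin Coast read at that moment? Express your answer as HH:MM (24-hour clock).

1 March 2020 is a Sunday, so the first Sunday is March 1 and the fourth is March 22.
1 September 2020 is a Tuesday, so the first Sunday is September 6.
27 April 2020 falls between 22 March and 6 September, so daylight saving is in effect and Dorua Isles is at UTC−11:00.
22:30 Dorua Isles + 11h = 09:30 UTC (rolling into the next day, 28 April 2020).
1 April 2020 is a Wednesday, so the first Saturday is April 4.
1 September 2020 is a Tuesday, so the first Monday is September 7 and the third is September 21.
At the standard offset (UTC+13:00), 09:30 UTC + 13h = 22:30 Ardin Coast standard time.
The standard-time date in Ardin Coast, 28 April 2020, lies within the daylight-saving period (4 April – 21 September), so Ardin Coast is on daylight time, UTC+14:00.
09:30 UTC + 14h = 23:30 Ardin Coast.

23:30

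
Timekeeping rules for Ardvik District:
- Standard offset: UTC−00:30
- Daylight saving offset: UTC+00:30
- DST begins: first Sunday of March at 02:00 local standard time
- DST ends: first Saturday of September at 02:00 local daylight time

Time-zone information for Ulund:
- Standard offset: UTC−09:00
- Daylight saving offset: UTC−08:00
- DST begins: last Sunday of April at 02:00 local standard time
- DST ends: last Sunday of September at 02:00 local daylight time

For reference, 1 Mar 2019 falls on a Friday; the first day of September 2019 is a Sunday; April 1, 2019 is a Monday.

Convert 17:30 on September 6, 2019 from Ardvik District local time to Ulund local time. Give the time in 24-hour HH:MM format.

1 March 2019 is a Friday, so the first Sunday is March 3.
1 September 2019 is a Sunday, so the first Saturday is September 7.
September 6, 2019 falls between 3 March and 7 September, so daylight saving is in effect and Ardvik District is at UTC+00:30.
17:30 Ardvik District − 0h30m = 17:00 UTC.
1 April 2019 is a Monday, so Sundays fall on 7, 14, 21, 28; the last is April 28.
1 September 2019 is a Sunday, so Sundays fall on 1, 8, 15, 22, 29; the last is September 29.
At the standard offset (UTC−09:00), 17:00 UTC − 9h = 08:00 Ulund standard time.
The standard-time date in Ulund, September 6, 2019, falls between 28 April and 29 September, so daylight saving is in effect and Ulund is at UTC−08:00.
17:00 UTC − 8h = 09:00 Ulund.

09:00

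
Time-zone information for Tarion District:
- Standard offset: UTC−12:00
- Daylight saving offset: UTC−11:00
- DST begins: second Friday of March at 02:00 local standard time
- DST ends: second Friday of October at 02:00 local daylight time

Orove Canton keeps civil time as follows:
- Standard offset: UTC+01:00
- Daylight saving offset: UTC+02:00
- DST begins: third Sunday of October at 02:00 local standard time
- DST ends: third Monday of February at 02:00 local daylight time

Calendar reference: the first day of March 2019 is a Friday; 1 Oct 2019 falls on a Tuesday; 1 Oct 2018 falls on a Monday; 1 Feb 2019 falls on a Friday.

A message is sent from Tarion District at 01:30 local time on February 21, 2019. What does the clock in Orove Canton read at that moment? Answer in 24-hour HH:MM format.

1 March 2019 is a Friday, so the first Friday is March 1 and the second is March 8.
1 October 2019 is a Tuesday, so the first Friday is October 4 and the second is October 11.
February 21, 2019 is outside the daylight-saving period (8 March – 11 October), so Tarion District is on standard time, UTC−12:00.
01:30 Tarion District + 12h = 13:30 UTC.
1 October 2018 is a Monday, so the first Sunday is October 7 and the third is October 21.
1 February 2019 is a Friday, so the first Monday is February 4 and the third is February 18.
At the standard offset (UTC+01:00), 13:30 UTC + 1h = 14:30 Orove Canton standard time.
Daylight saving runs 21 October 2018 – 18 February 2019; the standard-time date in Orove Canton, February 21, 2019, is outside that window, so Orove Canton is on standard time at UTC+01:00.
13:30 UTC + 1h = 14:30 Orove Canton.

14:30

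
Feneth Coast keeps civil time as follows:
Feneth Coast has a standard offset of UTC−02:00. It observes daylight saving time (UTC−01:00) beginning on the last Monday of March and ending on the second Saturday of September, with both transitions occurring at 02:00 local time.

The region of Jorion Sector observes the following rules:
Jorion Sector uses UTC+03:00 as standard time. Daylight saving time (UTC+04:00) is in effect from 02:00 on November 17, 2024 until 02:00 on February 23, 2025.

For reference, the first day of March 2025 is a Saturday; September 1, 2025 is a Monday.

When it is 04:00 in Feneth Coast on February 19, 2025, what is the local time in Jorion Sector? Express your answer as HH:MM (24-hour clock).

1 March 2025 is a Saturday, so Mondays fall on 3, 10, 17, 24, 31; the last is March 31.
1 September 2025 is a Monday, so the first Saturday is September 6 and the second is September 13.
Daylight saving runs 31 March – 13 September; February 19, 2025 is outside that window, so Feneth Coast is on standard time at UTC−02:00.
04:00 Feneth Coast + 2h = 06:00 UTC.
At the standard offset (UTC+03:00), 06:00 UTC + 3h = 09:00 Jorion Sector standard time.
The standard-time date in Jorion Sector, February 19, 2025, lies within the daylight-saving period (17 November 2024 – 23 February 2025), so Jorion Sector is on daylight time, UTC+04:00.
06:00 UTC + 4h = 10:00 Jorion Sector.

10:00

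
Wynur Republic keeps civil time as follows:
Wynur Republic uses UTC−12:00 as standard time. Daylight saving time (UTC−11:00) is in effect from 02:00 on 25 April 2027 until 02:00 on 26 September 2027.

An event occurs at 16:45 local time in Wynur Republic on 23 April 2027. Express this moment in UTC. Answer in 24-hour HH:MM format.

04:45

23 April 2027 does not fall between 25 April and 26 September, so daylight saving is not in effect and Wynur Republic is at UTC−12:00.
16:45 local + 12h = 04:45 UTC (rolling into the next day, 24 April 2027).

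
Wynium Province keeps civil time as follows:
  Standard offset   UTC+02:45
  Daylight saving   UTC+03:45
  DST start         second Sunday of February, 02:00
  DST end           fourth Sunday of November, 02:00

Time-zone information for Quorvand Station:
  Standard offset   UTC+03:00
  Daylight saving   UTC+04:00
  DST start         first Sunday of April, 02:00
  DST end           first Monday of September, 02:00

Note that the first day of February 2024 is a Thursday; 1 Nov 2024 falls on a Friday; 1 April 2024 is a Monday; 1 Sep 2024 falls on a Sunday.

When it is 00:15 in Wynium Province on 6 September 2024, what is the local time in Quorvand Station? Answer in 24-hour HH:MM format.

23:30

1 February 2024 is a Thursday, so the first Sunday is February 4 and the second is February 11.
1 November 2024 is a Friday, so the first Sunday is November 3 and the fourth is November 24.
Daylight saving runs 11 February – 24 November; 6 September 2024 is inside that window, so Wynium Province is at UTC+03:45.
00:15 Wynium Province − 3h45m = 20:30 UTC (rolling into the previous day, 5 September 2024).
1 April 2024 is a Monday, so the first Sunday is April 7.
1 September 2024 is a Sunday, so the first Monday is September 2.
At the standard offset (UTC+03:00), 20:30 UTC + 3h = 23:30 Quorvand Station standard time.
The standard-time date in Quorvand Station, 5 September 2024, is outside the daylight-saving period (7 April – 2 September), so Quorvand Station is on standard time, UTC+03:00.
20:30 UTC + 3h = 23:30 Quorvand Station.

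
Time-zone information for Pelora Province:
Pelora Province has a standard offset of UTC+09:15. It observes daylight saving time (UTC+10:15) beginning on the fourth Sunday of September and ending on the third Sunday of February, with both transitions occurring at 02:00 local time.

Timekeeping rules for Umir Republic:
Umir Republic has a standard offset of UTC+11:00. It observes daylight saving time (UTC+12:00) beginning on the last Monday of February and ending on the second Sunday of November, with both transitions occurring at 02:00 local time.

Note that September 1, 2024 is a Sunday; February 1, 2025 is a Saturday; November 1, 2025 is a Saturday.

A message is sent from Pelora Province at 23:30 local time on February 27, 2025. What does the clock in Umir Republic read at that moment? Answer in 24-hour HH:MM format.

1 September 2024 is a Sunday, so the first Sunday is September 1 and the fourth is September 22.
1 February 2025 is a Saturday, so the first Sunday is February 2 and the third is February 16.
February 27, 2025 does not fall between 22 September 2024 and 16 February 2025, so daylight saving is not in effect and Pelora Province is at UTC+09:15.
23:30 Pelora Province − 9h15m = 14:15 UTC.
1 February 2025 is a Saturday, so Mondays fall on 3, 10, 17, 24; the last is February 24.
1 November 2025 is a Saturday, so the first Sunday is November 2 and the second is November 9.
At the standard offset (UTC+11:00), 14:15 UTC + 11h = 01:15 Umir Republic standard time (rolling into the next day, 28 February 2025).
The standard-time date in Umir Republic, February 28, 2025, lies within the daylight-saving period (24 February – 9 November), so Umir Republic is on daylight time, UTC+12:00.
14:15 UTC + 12h = 02:15 Umir Republic (rolling into the next day, 28 February 2025).

02:15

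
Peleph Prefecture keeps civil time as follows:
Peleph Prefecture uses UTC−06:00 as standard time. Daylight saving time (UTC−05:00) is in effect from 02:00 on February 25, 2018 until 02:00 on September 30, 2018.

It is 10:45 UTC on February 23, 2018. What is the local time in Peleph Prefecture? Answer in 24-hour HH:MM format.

04:45

At the standard offset (UTC−06:00), 10:45 UTC − 6h = 04:45 Peleph Prefecture standard time.
Daylight saving runs 25 February – 30 September; the standard-time date in Peleph Prefecture, February 23, 2018, is outside that window, so Peleph Prefecture is on standard time at UTC−06:00.
10:45 UTC − 6h = 04:45 local.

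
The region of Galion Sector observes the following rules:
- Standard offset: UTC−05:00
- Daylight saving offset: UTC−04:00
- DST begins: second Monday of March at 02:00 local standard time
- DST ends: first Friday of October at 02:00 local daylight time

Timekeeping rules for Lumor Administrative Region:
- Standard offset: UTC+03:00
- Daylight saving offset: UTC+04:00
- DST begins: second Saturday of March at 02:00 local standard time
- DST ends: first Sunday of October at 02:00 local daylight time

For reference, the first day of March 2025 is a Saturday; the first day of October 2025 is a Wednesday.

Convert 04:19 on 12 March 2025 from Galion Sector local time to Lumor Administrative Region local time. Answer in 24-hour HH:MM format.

12:19

1 March 2025 is a Saturday, so the first Monday is March 3 and the second is March 10.
1 October 2025 is a Wednesday, so the first Friday is October 3.
Daylight saving runs 10 March – 3 October; 12 March 2025 is inside that window, so Galion Sector is at UTC−04:00.
04:19 Galion Sector + 4h = 08:19 UTC.
1 March 2025 is a Saturday, so the first Saturday is March 1 and the second is March 8.
1 October 2025 is a Wednesday, so the first Sunday is October 5.
At the standard offset (UTC+03:00), 08:19 UTC + 3h = 11:19 Lumor Administrative Region standard time.
Daylight saving runs 8 March – 5 October; the standard-time date in Lumor Administrative Region, 12 March 2025, is inside that window, so Lumor Administrative Region is at UTC+04:00.
08:19 UTC + 4h = 12:19 Lumor Administrative Region.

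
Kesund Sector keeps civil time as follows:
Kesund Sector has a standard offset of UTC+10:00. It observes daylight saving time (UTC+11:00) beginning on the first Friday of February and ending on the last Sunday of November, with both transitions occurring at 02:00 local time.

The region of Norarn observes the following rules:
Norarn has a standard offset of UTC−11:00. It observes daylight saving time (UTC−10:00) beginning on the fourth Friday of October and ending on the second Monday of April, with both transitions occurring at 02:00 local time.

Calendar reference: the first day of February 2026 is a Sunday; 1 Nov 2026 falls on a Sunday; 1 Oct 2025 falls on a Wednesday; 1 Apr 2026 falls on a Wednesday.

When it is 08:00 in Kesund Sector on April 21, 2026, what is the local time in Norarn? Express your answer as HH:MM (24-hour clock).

10:00

1 February 2026 is a Sunday, so the first Friday is February 6.
1 November 2026 is a Sunday, so Sundays fall on 1, 8, 15, 22, 29; the last is November 29.
Daylight saving runs 6 February – 29 November; April 21, 2026 is inside that window, so Kesund Sector is at UTC+11:00.
08:00 Kesund Sector − 11h = 21:00 UTC (rolling into the previous day, 20 April 2026).
1 October 2025 is a Wednesday, so the first Friday is October 3 and the fourth is October 24.
1 April 2026 is a Wednesday, so the first Monday is April 6 and the second is April 13.
At the standard offset (UTC−11:00), 21:00 UTC − 11h = 10:00 Norarn standard time.
Daylight saving runs 24 October 2025 – 13 April 2026; the standard-time date in Norarn, April 20, 2026, is outside that window, so Norarn is on standard time at UTC−11:00.
21:00 UTC − 11h = 10:00 Norarn.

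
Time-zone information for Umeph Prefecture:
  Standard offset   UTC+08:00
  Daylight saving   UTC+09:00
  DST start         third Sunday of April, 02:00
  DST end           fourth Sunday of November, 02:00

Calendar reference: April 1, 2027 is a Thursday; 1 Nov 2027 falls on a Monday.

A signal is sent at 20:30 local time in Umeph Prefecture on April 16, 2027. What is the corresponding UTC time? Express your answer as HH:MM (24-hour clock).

12:30

1 April 2027 is a Thursday, so the first Sunday is April 4 and the third is April 18.
1 November 2027 is a Monday, so the first Sunday is November 7 and the fourth is November 28.
April 16, 2027 is outside the daylight-saving period (18 April – 28 November), so Umeph Prefecture is on standard time, UTC+08:00.
20:30 local − 8h = 12:30 UTC.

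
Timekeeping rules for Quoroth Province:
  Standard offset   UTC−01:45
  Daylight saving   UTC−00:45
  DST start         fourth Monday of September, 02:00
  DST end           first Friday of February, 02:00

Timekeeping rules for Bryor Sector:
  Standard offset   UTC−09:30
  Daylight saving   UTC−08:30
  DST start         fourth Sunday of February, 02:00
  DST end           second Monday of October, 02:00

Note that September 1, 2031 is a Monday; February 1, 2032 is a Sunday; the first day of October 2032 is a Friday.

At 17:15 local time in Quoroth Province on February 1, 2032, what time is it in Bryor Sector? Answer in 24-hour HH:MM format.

1 September 2031 is a Monday, so the first Monday is September 1 and the fourth is September 22.
1 February 2032 is a Sunday, so the first Friday is February 6.
February 1, 2032 lies within the daylight-saving period (22 September 2031 – 6 February 2032), so Quoroth Province is on daylight time, UTC−00:45.
17:15 Quoroth Province + 0h45m = 18:00 UTC.
1 February 2032 is a Sunday, so the first Sunday is February 1 and the fourth is February 22.
1 October 2032 is a Friday, so the first Monday is October 4 and the second is October 11.
At the standard offset (UTC−09:30), 18:00 UTC − 9h30m = 08:30 Bryor Sector standard time.
The standard-time date in Bryor Sector, February 1, 2032, is outside the daylight-saving period (22 February – 11 October), so Bryor Sector is on standard time, UTC−09:30.
18:00 UTC − 9h30m = 08:30 Bryor Sector.

08:30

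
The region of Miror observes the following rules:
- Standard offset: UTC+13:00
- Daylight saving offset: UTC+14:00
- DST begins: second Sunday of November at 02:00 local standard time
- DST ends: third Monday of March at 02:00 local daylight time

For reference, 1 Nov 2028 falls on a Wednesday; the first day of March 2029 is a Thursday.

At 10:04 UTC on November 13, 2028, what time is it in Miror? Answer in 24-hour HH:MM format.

1 November 2028 is a Wednesday, so the first Sunday is November 5 and the second is November 12.
1 March 2029 is a Thursday, so the first Monday is March 5 and the third is March 19.
At the standard offset (UTC+13:00), 10:04 UTC + 13h = 23:04 Miror standard time.
Daylight saving runs 12 November 2028 – 19 March 2029; the standard-time date in Miror, November 13, 2028, is inside that window, so Miror is at UTC+14:00.
10:04 UTC + 14h = 00:04 local (rolling into the next day, 14 November 2028).

00:04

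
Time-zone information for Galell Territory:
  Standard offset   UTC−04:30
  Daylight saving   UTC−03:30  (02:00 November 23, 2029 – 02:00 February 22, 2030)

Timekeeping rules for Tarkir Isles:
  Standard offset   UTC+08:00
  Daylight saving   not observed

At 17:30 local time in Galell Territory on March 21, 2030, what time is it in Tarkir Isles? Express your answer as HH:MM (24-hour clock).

06:00

Daylight saving runs 23 November 2029 – 22 February 2030; March 21, 2030 is outside that window, so Galell Territory is on standard time at UTC−04:30.
17:30 Galell Territory + 4h30m = 22:00 UTC.
Tarkir Isles has no daylight saving, so its offset is UTC+08:00 year-round.
22:00 UTC + 8h = 06:00 Tarkir Isles (rolling into the next day, 22 March 2030).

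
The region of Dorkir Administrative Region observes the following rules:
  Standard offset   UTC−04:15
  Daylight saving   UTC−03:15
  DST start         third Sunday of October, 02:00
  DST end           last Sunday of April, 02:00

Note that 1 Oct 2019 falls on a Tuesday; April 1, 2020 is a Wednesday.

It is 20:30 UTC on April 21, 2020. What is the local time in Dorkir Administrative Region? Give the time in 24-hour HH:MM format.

17:15

1 October 2019 is a Tuesday, so the first Sunday is October 6 and the third is October 20.
1 April 2020 is a Wednesday, so Sundays fall on 5, 12, 19, 26; the last is April 26.
At the standard offset (UTC−04:15), 20:30 UTC − 4h15m = 16:15 Dorkir Administrative Region standard time.
The standard-time date in Dorkir Administrative Region, April 21, 2020, falls between 20 October 2019 and 26 April 2020, so daylight saving is in effect and Dorkir Administrative Region is at UTC−03:15.
20:30 UTC − 3h15m = 17:15 local.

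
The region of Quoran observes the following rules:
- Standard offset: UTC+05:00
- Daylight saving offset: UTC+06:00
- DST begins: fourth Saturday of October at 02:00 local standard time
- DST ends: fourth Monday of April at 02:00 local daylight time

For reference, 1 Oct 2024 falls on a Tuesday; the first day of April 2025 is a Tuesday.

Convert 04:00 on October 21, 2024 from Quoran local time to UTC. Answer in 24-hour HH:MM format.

1 October 2024 is a Tuesday, so the first Saturday is October 5 and the fourth is October 26.
1 April 2025 is a Tuesday, so the first Monday is April 7 and the fourth is April 28.
October 21, 2024 does not fall between 26 October 2024 and 28 April 2025, so daylight saving is not in effect and Quoran is at UTC+05:00.
04:00 local − 5h = 23:00 UTC (rolling into the previous day, 20 October 2024).

23:00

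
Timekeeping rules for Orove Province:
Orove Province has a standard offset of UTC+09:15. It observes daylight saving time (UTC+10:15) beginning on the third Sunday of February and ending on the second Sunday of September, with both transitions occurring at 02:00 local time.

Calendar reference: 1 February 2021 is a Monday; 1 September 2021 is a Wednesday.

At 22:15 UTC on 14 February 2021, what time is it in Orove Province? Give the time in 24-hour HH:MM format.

1 February 2021 is a Monday, so the first Sunday is February 7 and the third is February 21.
1 September 2021 is a Wednesday, so the first Sunday is September 5 and the second is September 12.
At the standard offset (UTC+09:15), 22:15 UTC + 9h15m = 07:30 Orove Province standard time (rolling into the next day, 15 February 2021).
Daylight saving runs 21 February – 12 September; the standard-time date in Orove Province, 15 February 2021, is outside that window, so Orove Province is on standard time at UTC+09:15.
22:15 UTC + 9h15m = 07:30 local (rolling into the next day, 15 February 2021).

07:30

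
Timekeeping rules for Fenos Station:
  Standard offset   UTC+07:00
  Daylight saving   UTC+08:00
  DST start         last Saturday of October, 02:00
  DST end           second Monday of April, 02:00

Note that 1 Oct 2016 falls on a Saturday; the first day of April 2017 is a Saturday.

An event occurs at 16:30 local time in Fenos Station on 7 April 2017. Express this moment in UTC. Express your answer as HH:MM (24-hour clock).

08:30

1 October 2016 is a Saturday, so Saturdays fall on 1, 8, 15, 22, 29; the last is October 29.
1 April 2017 is a Saturday, so the first Monday is April 3 and the second is April 10.
Daylight saving runs 29 October 2016 – 10 April 2017; 7 April 2017 is inside that window, so Fenos Station is at UTC+08:00.
16:30 local − 8h = 08:30 UTC.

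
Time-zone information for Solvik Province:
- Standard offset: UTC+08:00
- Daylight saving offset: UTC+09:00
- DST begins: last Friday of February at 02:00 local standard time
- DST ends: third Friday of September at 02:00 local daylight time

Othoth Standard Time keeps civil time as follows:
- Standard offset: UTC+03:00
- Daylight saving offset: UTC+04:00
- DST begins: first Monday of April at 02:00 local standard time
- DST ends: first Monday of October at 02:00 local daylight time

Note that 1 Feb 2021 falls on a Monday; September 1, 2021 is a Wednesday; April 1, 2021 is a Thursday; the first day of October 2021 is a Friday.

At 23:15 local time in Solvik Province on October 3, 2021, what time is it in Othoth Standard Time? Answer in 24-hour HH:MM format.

19:15

1 February 2021 is a Monday, so Fridays fall on 5, 12, 19, 26; the last is February 26.
1 September 2021 is a Wednesday, so the first Friday is September 3 and the third is September 17.
October 3, 2021 is outside the daylight-saving period (26 February – 17 September), so Solvik Province is on standard time, UTC+08:00.
23:15 Solvik Province − 8h = 15:15 UTC.
1 April 2021 is a Thursday, so the first Monday is April 5.
1 October 2021 is a Friday, so the first Monday is October 4.
At the standard offset (UTC+03:00), 15:15 UTC + 3h = 18:15 Othoth Standard Time standard time.
Daylight saving runs 5 April – 4 October; the standard-time date in Othoth Standard Time, October 3, 2021, is inside that window, so Othoth Standard Time is at UTC+04:00.
15:15 UTC + 4h = 19:15 Othoth Standard Time.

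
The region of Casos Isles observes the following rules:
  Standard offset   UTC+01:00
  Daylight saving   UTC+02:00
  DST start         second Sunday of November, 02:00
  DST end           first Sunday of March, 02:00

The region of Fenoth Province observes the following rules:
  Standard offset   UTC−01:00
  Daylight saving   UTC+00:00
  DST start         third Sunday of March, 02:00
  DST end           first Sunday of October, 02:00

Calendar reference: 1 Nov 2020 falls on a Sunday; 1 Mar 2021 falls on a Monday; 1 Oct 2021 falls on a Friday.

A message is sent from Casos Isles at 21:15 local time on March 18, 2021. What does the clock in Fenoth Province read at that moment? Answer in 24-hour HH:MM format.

19:15

1 November 2020 is a Sunday, so the first Sunday is November 1 and the second is November 8.
1 March 2021 is a Monday, so the first Sunday is March 7.
Daylight saving runs 8 November 2020 – 7 March 2021; March 18, 2021 is outside that window, so Casos Isles is on standard time at UTC+01:00.
21:15 Casos Isles − 1h = 20:15 UTC.
1 March 2021 is a Monday, so the first Sunday is March 7 and the third is March 21.
1 October 2021 is a Friday, so the first Sunday is October 3.
At the standard offset (UTC−01:00), 20:15 UTC − 1h = 19:15 Fenoth Province standard time.
Daylight saving runs 21 March – 3 October; the standard-time date in Fenoth Province, March 18, 2021, is outside that window, so Fenoth Province is on standard time at UTC−01:00.
20:15 UTC − 1h = 19:15 Fenoth Province.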